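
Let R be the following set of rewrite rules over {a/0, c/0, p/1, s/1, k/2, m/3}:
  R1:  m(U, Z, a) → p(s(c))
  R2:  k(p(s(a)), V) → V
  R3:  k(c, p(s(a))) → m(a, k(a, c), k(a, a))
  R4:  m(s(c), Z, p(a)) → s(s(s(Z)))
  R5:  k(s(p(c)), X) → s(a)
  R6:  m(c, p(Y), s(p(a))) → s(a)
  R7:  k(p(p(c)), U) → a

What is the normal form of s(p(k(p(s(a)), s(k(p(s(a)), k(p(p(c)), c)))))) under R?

s(p(s(a)))

1. s(p(k(p(s(a)), s(k(p(s(a)), k(p(p(c)), c))))))  →  s(p(s(k(p(s(a)), k(p(p(c)), c)))))   [R2 at 1.1]
2. s(p(s(k(p(s(a)), k(p(p(c)), c)))))  →  s(p(s(k(p(p(c)), c))))   [R2 at 1.1.1]
3. s(p(s(k(p(p(c)), c))))  →  s(p(s(a)))   [R7 at 1.1.1]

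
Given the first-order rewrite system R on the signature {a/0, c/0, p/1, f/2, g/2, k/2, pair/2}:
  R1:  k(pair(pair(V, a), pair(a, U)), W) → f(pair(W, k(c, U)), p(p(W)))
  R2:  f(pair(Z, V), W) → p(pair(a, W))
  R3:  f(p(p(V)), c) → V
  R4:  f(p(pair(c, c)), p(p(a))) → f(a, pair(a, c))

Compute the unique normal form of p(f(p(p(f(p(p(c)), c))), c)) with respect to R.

1. p(f(p(p(f(p(p(c)), c))), c))  →  p(f(p(p(c)), c))   [R3 at 1]
2. p(f(p(p(c)), c))  →  p(c)   [R3 at 1]

p(c)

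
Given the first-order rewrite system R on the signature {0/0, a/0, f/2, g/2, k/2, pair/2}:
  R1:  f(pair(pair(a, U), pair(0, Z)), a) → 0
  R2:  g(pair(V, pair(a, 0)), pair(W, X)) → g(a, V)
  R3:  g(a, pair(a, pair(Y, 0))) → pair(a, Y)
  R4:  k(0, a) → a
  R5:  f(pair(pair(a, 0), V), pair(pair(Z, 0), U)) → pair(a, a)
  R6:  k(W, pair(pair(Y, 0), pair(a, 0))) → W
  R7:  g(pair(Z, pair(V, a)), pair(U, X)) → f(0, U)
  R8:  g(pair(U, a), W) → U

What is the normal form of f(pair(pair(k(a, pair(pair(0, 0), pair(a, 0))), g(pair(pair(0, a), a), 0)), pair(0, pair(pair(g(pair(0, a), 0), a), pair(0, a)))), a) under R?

1. f(pair(pair(k(a, pair(pair(0, 0), pair(a, 0))), g(pair(pair(0, a), a), 0)), pair(0, pair(pair(g(pair(0, a), 0), a), pair(0, a)))), a)  →  f(pair(pair(a, g(pair(pair(0, a), a), 0)), pair(0, pair(pair(g(pair(0, a), 0), a), pair(0, a)))), a)   [R6 at 1.1.1]
2. f(pair(pair(a, g(pair(pair(0, a), a), 0)), pair(0, pair(pair(g(pair(0, a), 0), a), pair(0, a)))), a)  →  0   [R1 at ε]

0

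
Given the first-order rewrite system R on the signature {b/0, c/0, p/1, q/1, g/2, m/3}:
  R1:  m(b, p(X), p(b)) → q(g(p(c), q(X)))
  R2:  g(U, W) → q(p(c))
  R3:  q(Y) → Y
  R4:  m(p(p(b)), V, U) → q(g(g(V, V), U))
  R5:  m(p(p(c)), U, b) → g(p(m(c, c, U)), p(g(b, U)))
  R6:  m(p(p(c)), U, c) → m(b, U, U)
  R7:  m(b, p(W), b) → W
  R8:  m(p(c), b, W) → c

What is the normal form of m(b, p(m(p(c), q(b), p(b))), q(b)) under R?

1. m(b, p(m(p(c), q(b), p(b))), q(b))  →  m(b, p(m(p(c), b, p(b))), q(b))   [R3 at 2.1.2]
2. m(b, p(m(p(c), b, p(b))), q(b))  →  m(b, p(c), q(b))   [R8 at 2.1]
3. m(b, p(c), q(b))  →  m(b, p(c), b)   [R3 at 3]
4. m(b, p(c), b)  →  c   [R7 at ε]

c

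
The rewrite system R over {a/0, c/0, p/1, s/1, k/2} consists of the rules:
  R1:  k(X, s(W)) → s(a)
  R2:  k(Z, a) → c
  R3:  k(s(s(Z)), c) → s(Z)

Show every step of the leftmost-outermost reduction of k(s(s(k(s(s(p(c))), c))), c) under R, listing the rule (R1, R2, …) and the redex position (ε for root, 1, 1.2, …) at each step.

1. k(s(s(k(s(s(p(c))), c))), c)  →  s(k(s(s(p(c))), c))   [R3 at ε]
2. s(k(s(s(p(c))), c))  →  s(s(p(c)))   [R3 at 1]

s(s(p(c)))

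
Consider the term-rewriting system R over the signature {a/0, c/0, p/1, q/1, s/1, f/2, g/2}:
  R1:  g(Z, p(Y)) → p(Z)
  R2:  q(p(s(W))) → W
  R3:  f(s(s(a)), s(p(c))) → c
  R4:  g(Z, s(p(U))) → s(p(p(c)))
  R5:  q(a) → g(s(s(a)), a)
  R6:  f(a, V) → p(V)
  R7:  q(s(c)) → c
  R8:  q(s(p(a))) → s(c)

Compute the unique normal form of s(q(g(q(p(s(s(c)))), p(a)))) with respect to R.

s(c)

1. s(q(g(q(p(s(s(c)))), p(a))))  →  s(q(p(q(p(s(s(c)))))))   [R1 at 1.1]
2. s(q(p(q(p(s(s(c)))))))  →  s(q(p(s(c))))   [R2 at 1.1.1]
3. s(q(p(s(c))))  →  s(c)   [R2 at 1]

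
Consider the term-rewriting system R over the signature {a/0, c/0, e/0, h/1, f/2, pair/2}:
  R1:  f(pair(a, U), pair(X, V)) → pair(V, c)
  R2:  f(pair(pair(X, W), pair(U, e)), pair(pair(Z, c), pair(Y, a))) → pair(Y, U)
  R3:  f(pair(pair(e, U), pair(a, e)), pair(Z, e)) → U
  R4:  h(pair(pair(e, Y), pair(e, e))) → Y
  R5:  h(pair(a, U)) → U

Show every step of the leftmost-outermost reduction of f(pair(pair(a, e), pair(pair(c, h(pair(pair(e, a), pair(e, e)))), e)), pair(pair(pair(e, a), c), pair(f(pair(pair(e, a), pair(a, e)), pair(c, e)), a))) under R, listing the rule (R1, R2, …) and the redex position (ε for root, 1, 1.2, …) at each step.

pair(a, pair(c, a))

1. f(pair(pair(a, e), pair(pair(c, h(pair(pair(e, a), pair(e, e)))), e)), pair(pair(pair(e, a), c), pair(f(pair(pair(e, a), pair(a, e)), pair(c, e)), a)))  →  pair(f(pair(pair(e, a), pair(a, e)), pair(c, e)), pair(c, h(pair(pair(e, a), pair(e, e)))))   [R2 at ε]
2. pair(f(pair(pair(e, a), pair(a, e)), pair(c, e)), pair(c, h(pair(pair(e, a), pair(e, e)))))  →  pair(a, pair(c, h(pair(pair(e, a), pair(e, e)))))   [R3 at 1]
3. pair(a, pair(c, h(pair(pair(e, a), pair(e, e)))))  →  pair(a, pair(c, a))   [R4 at 2.2]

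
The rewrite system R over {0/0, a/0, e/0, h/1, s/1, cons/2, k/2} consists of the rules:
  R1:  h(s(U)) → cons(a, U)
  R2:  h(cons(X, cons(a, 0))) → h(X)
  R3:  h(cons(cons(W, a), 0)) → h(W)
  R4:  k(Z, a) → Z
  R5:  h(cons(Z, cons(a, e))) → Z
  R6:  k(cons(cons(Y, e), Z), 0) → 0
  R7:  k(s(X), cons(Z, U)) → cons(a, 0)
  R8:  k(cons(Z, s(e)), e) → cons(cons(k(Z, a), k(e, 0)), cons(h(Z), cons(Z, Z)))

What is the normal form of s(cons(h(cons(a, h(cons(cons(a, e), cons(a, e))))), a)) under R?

s(cons(a, a))

1. s(cons(h(cons(a, h(cons(cons(a, e), cons(a, e))))), a))  →  s(cons(h(cons(a, cons(a, e))), a))   [R5 at 1.1.1.2]
2. s(cons(h(cons(a, cons(a, e))), a))  →  s(cons(a, a))   [R5 at 1.1]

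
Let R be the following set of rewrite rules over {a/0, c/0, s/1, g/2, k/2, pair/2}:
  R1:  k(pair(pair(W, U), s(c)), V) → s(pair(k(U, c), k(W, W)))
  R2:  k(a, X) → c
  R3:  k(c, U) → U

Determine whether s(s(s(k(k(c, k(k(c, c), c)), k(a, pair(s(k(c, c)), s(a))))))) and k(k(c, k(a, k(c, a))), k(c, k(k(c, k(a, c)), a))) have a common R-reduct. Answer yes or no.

no — NF(t₁) = s(s(s(c))), NF(t₂) = a

Reduce t₁ = s(s(s(k(k(c, k(k(c, c), c)), k(a, pair(s(k(c, c)), s(a))))))):
1. s(s(s(k(k(c, k(k(c, c), c)), k(a, pair(s(k(c, c)), s(a)))))))  →  s(s(s(k(k(k(c, c), c), k(a, pair(s(k(c, c)), s(a)))))))   [R3 at 1.1.1.1]
2. s(s(s(k(k(k(c, c), c), k(a, pair(s(k(c, c)), s(a)))))))  →  s(s(s(k(k(c, c), k(a, pair(s(k(c, c)), s(a)))))))   [R3 at 1.1.1.1.1]
3. s(s(s(k(k(c, c), k(a, pair(s(k(c, c)), s(a)))))))  →  s(s(s(k(c, k(a, pair(s(k(c, c)), s(a)))))))   [R3 at 1.1.1.1]
4. s(s(s(k(c, k(a, pair(s(k(c, c)), s(a)))))))  →  s(s(s(k(a, pair(s(k(c, c)), s(a))))))   [R3 at 1.1.1]
5. s(s(s(k(a, pair(s(k(c, c)), s(a))))))  →  s(s(s(c)))   [R2 at 1.1.1]

Reduce t₂ = k(k(c, k(a, k(c, a))), k(c, k(k(c, k(a, c)), a))):
1. k(k(c, k(a, k(c, a))), k(c, k(k(c, k(a, c)), a)))  →  k(k(a, k(c, a)), k(c, k(k(c, k(a, c)), a)))   [R3 at 1]
2. k(k(a, k(c, a)), k(c, k(k(c, k(a, c)), a)))  →  k(c, k(c, k(k(c, k(a, c)), a)))   [R2 at 1]
3. k(c, k(c, k(k(c, k(a, c)), a)))  →  k(c, k(k(c, k(a, c)), a))   [R3 at ε]
4. k(c, k(k(c, k(a, c)), a))  →  k(k(c, k(a, c)), a)   [R3 at ε]
5. k(k(c, k(a, c)), a)  →  k(k(a, c), a)   [R3 at 1]
6. k(k(a, c), a)  →  k(c, a)   [R2 at 1]
7. k(c, a)  →  a   [R3 at ε]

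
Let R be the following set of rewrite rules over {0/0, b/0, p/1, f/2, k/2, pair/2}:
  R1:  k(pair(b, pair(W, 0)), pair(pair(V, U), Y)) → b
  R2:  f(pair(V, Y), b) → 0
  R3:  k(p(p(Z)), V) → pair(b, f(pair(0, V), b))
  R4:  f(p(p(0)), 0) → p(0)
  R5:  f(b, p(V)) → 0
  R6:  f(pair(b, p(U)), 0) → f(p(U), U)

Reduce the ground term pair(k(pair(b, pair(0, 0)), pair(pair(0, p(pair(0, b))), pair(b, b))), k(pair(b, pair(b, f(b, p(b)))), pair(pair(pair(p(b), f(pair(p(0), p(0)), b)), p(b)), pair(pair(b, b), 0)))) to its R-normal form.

pair(b, b)

1. pair(k(pair(b, pair(0, 0)), pair(pair(0, p(pair(0, b))), pair(b, b))), k(pair(b, pair(b, f(b, p(b)))), pair(pair(pair(p(b), f(pair(p(0), p(0)), b)), p(b)), pair(pair(b, b), 0))))  →  pair(b, k(pair(b, pair(b, f(b, p(b)))), pair(pair(pair(p(b), f(pair(p(0), p(0)), b)), p(b)), pair(pair(b, b), 0))))   [R1 at 1]
2. pair(b, k(pair(b, pair(b, f(b, p(b)))), pair(pair(pair(p(b), f(pair(p(0), p(0)), b)), p(b)), pair(pair(b, b), 0))))  →  pair(b, k(pair(b, pair(b, 0)), pair(pair(pair(p(b), f(pair(p(0), p(0)), b)), p(b)), pair(pair(b, b), 0))))   [R5 at 2.1.2.2]
3. pair(b, k(pair(b, pair(b, 0)), pair(pair(pair(p(b), f(pair(p(0), p(0)), b)), p(b)), pair(pair(b, b), 0))))  →  pair(b, b)   [R1 at 2]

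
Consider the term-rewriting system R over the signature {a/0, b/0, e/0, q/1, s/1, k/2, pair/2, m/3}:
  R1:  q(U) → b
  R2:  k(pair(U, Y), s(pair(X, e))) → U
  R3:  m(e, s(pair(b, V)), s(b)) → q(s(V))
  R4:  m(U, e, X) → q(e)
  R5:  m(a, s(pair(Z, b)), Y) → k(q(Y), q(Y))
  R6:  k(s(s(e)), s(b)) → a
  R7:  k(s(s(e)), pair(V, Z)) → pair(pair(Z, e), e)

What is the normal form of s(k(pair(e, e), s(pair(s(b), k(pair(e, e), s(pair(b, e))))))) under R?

s(e)

1. s(k(pair(e, e), s(pair(s(b), k(pair(e, e), s(pair(b, e)))))))  →  s(k(pair(e, e), s(pair(s(b), e))))   [R2 at 1.2.1.2]
2. s(k(pair(e, e), s(pair(s(b), e))))  →  s(e)   [R2 at 1]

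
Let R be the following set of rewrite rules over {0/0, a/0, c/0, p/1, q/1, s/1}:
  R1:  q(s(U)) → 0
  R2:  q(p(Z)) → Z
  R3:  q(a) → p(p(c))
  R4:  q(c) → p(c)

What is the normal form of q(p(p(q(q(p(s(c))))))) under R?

1. q(p(p(q(q(p(s(c)))))))  →  p(q(q(p(s(c)))))   [R2 at ε]
2. p(q(q(p(s(c)))))  →  p(q(s(c)))   [R2 at 1.1]
3. p(q(s(c)))  →  p(0)   [R1 at 1]

p(0)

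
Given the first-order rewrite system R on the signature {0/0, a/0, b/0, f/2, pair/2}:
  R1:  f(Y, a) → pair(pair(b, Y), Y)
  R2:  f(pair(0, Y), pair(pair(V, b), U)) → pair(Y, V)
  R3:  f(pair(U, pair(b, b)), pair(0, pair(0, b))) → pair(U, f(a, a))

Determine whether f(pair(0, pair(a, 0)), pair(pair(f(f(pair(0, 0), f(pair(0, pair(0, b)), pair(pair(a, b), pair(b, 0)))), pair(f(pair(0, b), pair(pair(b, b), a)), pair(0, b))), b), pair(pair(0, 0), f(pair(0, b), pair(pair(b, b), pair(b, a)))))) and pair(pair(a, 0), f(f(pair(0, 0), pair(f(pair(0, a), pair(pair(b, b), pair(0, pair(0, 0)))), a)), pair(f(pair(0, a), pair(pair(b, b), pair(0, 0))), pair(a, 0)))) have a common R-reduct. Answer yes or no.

Reduce t₁ = f(pair(0, pair(a, 0)), pair(pair(f(f(pair(0, 0), f(pair(0, pair(0, b)), pair(pair(a, b), pair(b, 0)))), pair(f(pair(0, b), pair(pair(b, b), a)), pair(0, b))), b), pair(pair(0, 0), f(pair(0, b), pair(pair(b, b), pair(b, a)))))):
1. f(pair(0, pair(a, 0)), pair(pair(f(f(pair(0, 0), f(pair(0, pair(0, b)), pair(pair(a, b), pair(b, 0)))), pair(f(pair(0, b), pair(pair(b, b), a)), pair(0, b))), b), pair(pair(0, 0), f(pair(0, b), pair(pair(b, b), pair(b, a))))))  →  pair(pair(a, 0), f(f(pair(0, 0), f(pair(0, pair(0, b)), pair(pair(a, b), pair(b, 0)))), pair(f(pair(0, b), pair(pair(b, b), a)), pair(0, b))))   [R2 at ε]
2. pair(pair(a, 0), f(f(pair(0, 0), f(pair(0, pair(0, b)), pair(pair(a, b), pair(b, 0)))), pair(f(pair(0, b), pair(pair(b, b), a)), pair(0, b))))  →  pair(pair(a, 0), f(f(pair(0, 0), pair(pair(0, b), a)), pair(f(pair(0, b), pair(pair(b, b), a)), pair(0, b))))   [R2 at 2.1.2]
3. pair(pair(a, 0), f(f(pair(0, 0), pair(pair(0, b), a)), pair(f(pair(0, b), pair(pair(b, b), a)), pair(0, b))))  →  pair(pair(a, 0), f(pair(0, 0), pair(f(pair(0, b), pair(pair(b, b), a)), pair(0, b))))   [R2 at 2.1]
4. pair(pair(a, 0), f(pair(0, 0), pair(f(pair(0, b), pair(pair(b, b), a)), pair(0, b))))  →  pair(pair(a, 0), f(pair(0, 0), pair(pair(b, b), pair(0, b))))   [R2 at 2.2.1]
5. pair(pair(a, 0), f(pair(0, 0), pair(pair(b, b), pair(0, b))))  →  pair(pair(a, 0), pair(0, b))   [R2 at 2]

Reduce t₂ = pair(pair(a, 0), f(f(pair(0, 0), pair(f(pair(0, a), pair(pair(b, b), pair(0, pair(0, 0)))), a)), pair(f(pair(0, a), pair(pair(b, b), pair(0, 0))), pair(a, 0)))):
1. pair(pair(a, 0), f(f(pair(0, 0), pair(f(pair(0, a), pair(pair(b, b), pair(0, pair(0, 0)))), a)), pair(f(pair(0, a), pair(pair(b, b), pair(0, 0))), pair(a, 0))))  →  pair(pair(a, 0), f(f(pair(0, 0), pair(pair(a, b), a)), pair(f(pair(0, a), pair(pair(b, b), pair(0, 0))), pair(a, 0))))   [R2 at 2.1.2.1]
2. pair(pair(a, 0), f(f(pair(0, 0), pair(pair(a, b), a)), pair(f(pair(0, a), pair(pair(b, b), pair(0, 0))), pair(a, 0))))  →  pair(pair(a, 0), f(pair(0, a), pair(f(pair(0, a), pair(pair(b, b), pair(0, 0))), pair(a, 0))))   [R2 at 2.1]
3. pair(pair(a, 0), f(pair(0, a), pair(f(pair(0, a), pair(pair(b, b), pair(0, 0))), pair(a, 0))))  →  pair(pair(a, 0), f(pair(0, a), pair(pair(a, b), pair(a, 0))))   [R2 at 2.2.1]
4. pair(pair(a, 0), f(pair(0, a), pair(pair(a, b), pair(a, 0))))  →  pair(pair(a, 0), pair(a, a))   [R2 at 2]

no — NF(t₁) = pair(pair(a, 0), pair(0, b)), NF(t₂) = pair(pair(a, 0), pair(a, a))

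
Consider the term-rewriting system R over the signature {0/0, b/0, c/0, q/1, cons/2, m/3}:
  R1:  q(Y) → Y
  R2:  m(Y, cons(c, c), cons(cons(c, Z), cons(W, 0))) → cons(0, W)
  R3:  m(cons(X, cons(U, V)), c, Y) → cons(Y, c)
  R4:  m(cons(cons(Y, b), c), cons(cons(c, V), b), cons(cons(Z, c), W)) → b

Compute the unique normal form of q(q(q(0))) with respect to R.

0

1. q(q(q(0)))  →  q(q(0))   [R1 at ε]
2. q(q(0))  →  q(0)   [R1 at ε]
3. q(0)  →  0   [R1 at ε]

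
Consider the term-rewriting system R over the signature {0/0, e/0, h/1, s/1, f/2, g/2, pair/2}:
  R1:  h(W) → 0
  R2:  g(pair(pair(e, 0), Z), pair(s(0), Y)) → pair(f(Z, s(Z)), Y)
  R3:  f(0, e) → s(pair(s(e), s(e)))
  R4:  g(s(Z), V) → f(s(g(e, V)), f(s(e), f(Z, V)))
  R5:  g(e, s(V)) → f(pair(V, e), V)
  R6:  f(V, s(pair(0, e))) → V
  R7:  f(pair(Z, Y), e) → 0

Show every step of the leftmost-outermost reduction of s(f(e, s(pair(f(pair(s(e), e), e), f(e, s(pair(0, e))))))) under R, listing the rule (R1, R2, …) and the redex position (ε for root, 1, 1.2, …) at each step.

1. s(f(e, s(pair(f(pair(s(e), e), e), f(e, s(pair(0, e)))))))  →  s(f(e, s(pair(0, f(e, s(pair(0, e)))))))   [R7 at 1.2.1.1]
2. s(f(e, s(pair(0, f(e, s(pair(0, e)))))))  →  s(f(e, s(pair(0, e))))   [R6 at 1.2.1.2]
3. s(f(e, s(pair(0, e))))  →  s(e)   [R6 at 1]

s(e)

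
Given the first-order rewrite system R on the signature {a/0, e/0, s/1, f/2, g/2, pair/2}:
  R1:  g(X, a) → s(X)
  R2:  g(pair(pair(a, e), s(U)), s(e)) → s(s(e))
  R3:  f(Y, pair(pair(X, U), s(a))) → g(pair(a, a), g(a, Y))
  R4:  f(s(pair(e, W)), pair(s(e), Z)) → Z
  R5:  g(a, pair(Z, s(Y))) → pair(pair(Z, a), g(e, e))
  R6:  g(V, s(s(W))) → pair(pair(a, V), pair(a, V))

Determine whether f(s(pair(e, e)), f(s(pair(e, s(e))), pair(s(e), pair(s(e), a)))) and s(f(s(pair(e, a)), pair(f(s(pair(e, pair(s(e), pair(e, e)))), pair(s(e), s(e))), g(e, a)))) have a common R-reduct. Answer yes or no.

no — NF(t₁) = a, NF(t₂) = s(s(e))

Reduce t₁ = f(s(pair(e, e)), f(s(pair(e, s(e))), pair(s(e), pair(s(e), a)))):
1. f(s(pair(e, e)), f(s(pair(e, s(e))), pair(s(e), pair(s(e), a))))  →  f(s(pair(e, e)), pair(s(e), a))   [R4 at 2]
2. f(s(pair(e, e)), pair(s(e), a))  →  a   [R4 at ε]

Reduce t₂ = s(f(s(pair(e, a)), pair(f(s(pair(e, pair(s(e), pair(e, e)))), pair(s(e), s(e))), g(e, a)))):
1. s(f(s(pair(e, a)), pair(f(s(pair(e, pair(s(e), pair(e, e)))), pair(s(e), s(e))), g(e, a))))  →  s(f(s(pair(e, a)), pair(s(e), g(e, a))))   [R4 at 1.2.1]
2. s(f(s(pair(e, a)), pair(s(e), g(e, a))))  →  s(g(e, a))   [R4 at 1]
3. s(g(e, a))  →  s(s(e))   [R1 at 1]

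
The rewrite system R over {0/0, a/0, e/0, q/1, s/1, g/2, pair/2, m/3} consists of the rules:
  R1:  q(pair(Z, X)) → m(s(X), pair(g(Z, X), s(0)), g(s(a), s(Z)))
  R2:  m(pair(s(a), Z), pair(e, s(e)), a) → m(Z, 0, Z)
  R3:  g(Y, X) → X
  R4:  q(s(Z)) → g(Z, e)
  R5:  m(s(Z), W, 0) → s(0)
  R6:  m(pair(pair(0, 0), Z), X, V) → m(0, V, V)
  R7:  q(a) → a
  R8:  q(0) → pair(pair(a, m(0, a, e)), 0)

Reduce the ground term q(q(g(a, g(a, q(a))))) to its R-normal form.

a

1. q(q(g(a, g(a, q(a)))))  →  q(q(g(a, q(a))))   [R3 at 1.1]
2. q(q(g(a, q(a))))  →  q(q(q(a)))   [R3 at 1.1]
3. q(q(q(a)))  →  q(q(a))   [R7 at 1.1]
4. q(q(a))  →  q(a)   [R7 at 1]
5. q(a)  →  a   [R7 at ε]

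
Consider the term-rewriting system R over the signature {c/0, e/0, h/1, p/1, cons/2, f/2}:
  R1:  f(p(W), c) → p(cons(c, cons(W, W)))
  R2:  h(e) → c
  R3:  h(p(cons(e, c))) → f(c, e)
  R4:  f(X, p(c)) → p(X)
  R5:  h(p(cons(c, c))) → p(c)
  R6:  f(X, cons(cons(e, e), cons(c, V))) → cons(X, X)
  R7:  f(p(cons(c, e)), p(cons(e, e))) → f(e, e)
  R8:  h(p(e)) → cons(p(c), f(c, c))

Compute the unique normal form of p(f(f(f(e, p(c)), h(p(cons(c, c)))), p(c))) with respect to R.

p(p(p(p(e))))

1. p(f(f(f(e, p(c)), h(p(cons(c, c)))), p(c)))  →  p(p(f(f(e, p(c)), h(p(cons(c, c))))))   [R4 at 1]
2. p(p(f(f(e, p(c)), h(p(cons(c, c))))))  →  p(p(f(p(e), h(p(cons(c, c))))))   [R4 at 1.1.1]
3. p(p(f(p(e), h(p(cons(c, c))))))  →  p(p(f(p(e), p(c))))   [R5 at 1.1.2]
4. p(p(f(p(e), p(c))))  →  p(p(p(p(e))))   [R4 at 1.1]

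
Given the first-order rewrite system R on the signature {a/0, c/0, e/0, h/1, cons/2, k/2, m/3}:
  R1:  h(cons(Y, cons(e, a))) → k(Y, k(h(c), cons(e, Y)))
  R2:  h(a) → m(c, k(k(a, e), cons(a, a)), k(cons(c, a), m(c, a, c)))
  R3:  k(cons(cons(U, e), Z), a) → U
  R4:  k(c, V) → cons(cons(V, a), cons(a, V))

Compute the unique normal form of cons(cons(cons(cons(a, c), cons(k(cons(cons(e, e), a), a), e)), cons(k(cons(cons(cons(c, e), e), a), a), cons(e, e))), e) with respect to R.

1. cons(cons(cons(cons(a, c), cons(k(cons(cons(e, e), a), a), e)), cons(k(cons(cons(cons(c, e), e), a), a), cons(e, e))), e)  →  cons(cons(cons(cons(a, c), cons(e, e)), cons(k(cons(cons(cons(c, e), e), a), a), cons(e, e))), e)   [R3 at 1.1.2.1]
2. cons(cons(cons(cons(a, c), cons(e, e)), cons(k(cons(cons(cons(c, e), e), a), a), cons(e, e))), e)  →  cons(cons(cons(cons(a, c), cons(e, e)), cons(cons(c, e), cons(e, e))), e)   [R3 at 1.2.1]

cons(cons(cons(cons(a, c), cons(e, e)), cons(cons(c, e), cons(e, e))), e)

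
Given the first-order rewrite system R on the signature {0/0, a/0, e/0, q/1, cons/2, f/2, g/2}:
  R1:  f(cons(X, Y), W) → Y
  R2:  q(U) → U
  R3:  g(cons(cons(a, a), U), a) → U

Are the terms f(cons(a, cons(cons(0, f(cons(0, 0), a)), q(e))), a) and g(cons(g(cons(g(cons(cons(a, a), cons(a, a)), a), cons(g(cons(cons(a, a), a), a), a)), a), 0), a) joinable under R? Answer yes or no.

Reduce t₁ = f(cons(a, cons(cons(0, f(cons(0, 0), a)), q(e))), a):
1. f(cons(a, cons(cons(0, f(cons(0, 0), a)), q(e))), a)  →  cons(cons(0, f(cons(0, 0), a)), q(e))   [R1 at ε]
2. cons(cons(0, f(cons(0, 0), a)), q(e))  →  cons(cons(0, 0), q(e))   [R1 at 1.2]
3. cons(cons(0, 0), q(e))  →  cons(cons(0, 0), e)   [R2 at 2]

Reduce t₂ = g(cons(g(cons(g(cons(cons(a, a), cons(a, a)), a), cons(g(cons(cons(a, a), a), a), a)), a), 0), a):
1. g(cons(g(cons(g(cons(cons(a, a), cons(a, a)), a), cons(g(cons(cons(a, a), a), a), a)), a), 0), a)  →  g(cons(g(cons(cons(a, a), cons(g(cons(cons(a, a), a), a), a)), a), 0), a)   [R3 at 1.1.1.1]
2. g(cons(g(cons(cons(a, a), cons(g(cons(cons(a, a), a), a), a)), a), 0), a)  →  g(cons(cons(g(cons(cons(a, a), a), a), a), 0), a)   [R3 at 1.1]
3. g(cons(cons(g(cons(cons(a, a), a), a), a), 0), a)  →  g(cons(cons(a, a), 0), a)   [R3 at 1.1.1]
4. g(cons(cons(a, a), 0), a)  →  0   [R3 at ε]

no — NF(t₁) = cons(cons(0, 0), e), NF(t₂) = 0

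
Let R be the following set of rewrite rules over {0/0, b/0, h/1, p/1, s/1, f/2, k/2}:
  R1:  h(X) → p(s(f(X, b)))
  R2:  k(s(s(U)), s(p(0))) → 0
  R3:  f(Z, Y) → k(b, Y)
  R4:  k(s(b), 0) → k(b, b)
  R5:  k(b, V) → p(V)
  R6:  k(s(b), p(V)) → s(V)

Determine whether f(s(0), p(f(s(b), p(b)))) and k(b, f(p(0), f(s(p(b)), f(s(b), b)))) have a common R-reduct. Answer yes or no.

Reduce t₁ = f(s(0), p(f(s(b), p(b)))):
1. f(s(0), p(f(s(b), p(b))))  →  k(b, p(f(s(b), p(b))))   [R3 at ε]
2. k(b, p(f(s(b), p(b))))  →  p(p(f(s(b), p(b))))   [R5 at ε]
3. p(p(f(s(b), p(b))))  →  p(p(k(b, p(b))))   [R3 at 1.1]
4. p(p(k(b, p(b))))  →  p(p(p(p(b))))   [R5 at 1.1]

Reduce t₂ = k(b, f(p(0), f(s(p(b)), f(s(b), b)))):
1. k(b, f(p(0), f(s(p(b)), f(s(b), b))))  →  p(f(p(0), f(s(p(b)), f(s(b), b))))   [R5 at ε]
2. p(f(p(0), f(s(p(b)), f(s(b), b))))  →  p(k(b, f(s(p(b)), f(s(b), b))))   [R3 at 1]
3. p(k(b, f(s(p(b)), f(s(b), b))))  →  p(p(f(s(p(b)), f(s(b), b))))   [R5 at 1]
4. p(p(f(s(p(b)), f(s(b), b))))  →  p(p(k(b, f(s(b), b))))   [R3 at 1.1]
5. p(p(k(b, f(s(b), b))))  →  p(p(p(f(s(b), b))))   [R5 at 1.1]
6. p(p(p(f(s(b), b))))  →  p(p(p(k(b, b))))   [R3 at 1.1.1]
7. p(p(p(k(b, b))))  →  p(p(p(p(b))))   [R5 at 1.1.1]

yes — NF(t₁) = p(p(p(p(b)))), NF(t₂) = p(p(p(p(b))))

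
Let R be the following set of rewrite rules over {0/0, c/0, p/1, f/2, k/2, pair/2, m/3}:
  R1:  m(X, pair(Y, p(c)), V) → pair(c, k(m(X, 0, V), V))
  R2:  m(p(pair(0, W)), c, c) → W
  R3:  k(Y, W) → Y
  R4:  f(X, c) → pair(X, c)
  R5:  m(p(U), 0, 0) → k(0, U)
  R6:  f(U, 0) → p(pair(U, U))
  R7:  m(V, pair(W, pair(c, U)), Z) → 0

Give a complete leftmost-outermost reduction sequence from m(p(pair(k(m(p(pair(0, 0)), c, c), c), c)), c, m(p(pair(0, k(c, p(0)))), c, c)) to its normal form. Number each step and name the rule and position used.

1. m(p(pair(k(m(p(pair(0, 0)), c, c), c), c)), c, m(p(pair(0, k(c, p(0)))), c, c))  →  m(p(pair(m(p(pair(0, 0)), c, c), c)), c, m(p(pair(0, k(c, p(0)))), c, c))   [R3 at 1.1.1]
2. m(p(pair(m(p(pair(0, 0)), c, c), c)), c, m(p(pair(0, k(c, p(0)))), c, c))  →  m(p(pair(0, c)), c, m(p(pair(0, k(c, p(0)))), c, c))   [R2 at 1.1.1]
3. m(p(pair(0, c)), c, m(p(pair(0, k(c, p(0)))), c, c))  →  m(p(pair(0, c)), c, k(c, p(0)))   [R2 at 3]
4. m(p(pair(0, c)), c, k(c, p(0)))  →  m(p(pair(0, c)), c, c)   [R3 at 3]
5. m(p(pair(0, c)), c, c)  →  c   [R2 at ε]

c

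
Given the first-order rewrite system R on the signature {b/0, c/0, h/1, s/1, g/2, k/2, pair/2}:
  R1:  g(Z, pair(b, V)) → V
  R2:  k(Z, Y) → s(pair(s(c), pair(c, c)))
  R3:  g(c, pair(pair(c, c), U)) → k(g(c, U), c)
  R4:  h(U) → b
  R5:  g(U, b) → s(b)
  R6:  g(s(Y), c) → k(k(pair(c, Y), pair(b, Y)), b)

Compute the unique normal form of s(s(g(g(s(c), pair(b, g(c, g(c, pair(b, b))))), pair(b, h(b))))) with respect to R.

1. s(s(g(g(s(c), pair(b, g(c, g(c, pair(b, b))))), pair(b, h(b)))))  →  s(s(h(b)))   [R1 at 1.1]
2. s(s(h(b)))  →  s(s(b))   [R4 at 1.1]

s(s(b))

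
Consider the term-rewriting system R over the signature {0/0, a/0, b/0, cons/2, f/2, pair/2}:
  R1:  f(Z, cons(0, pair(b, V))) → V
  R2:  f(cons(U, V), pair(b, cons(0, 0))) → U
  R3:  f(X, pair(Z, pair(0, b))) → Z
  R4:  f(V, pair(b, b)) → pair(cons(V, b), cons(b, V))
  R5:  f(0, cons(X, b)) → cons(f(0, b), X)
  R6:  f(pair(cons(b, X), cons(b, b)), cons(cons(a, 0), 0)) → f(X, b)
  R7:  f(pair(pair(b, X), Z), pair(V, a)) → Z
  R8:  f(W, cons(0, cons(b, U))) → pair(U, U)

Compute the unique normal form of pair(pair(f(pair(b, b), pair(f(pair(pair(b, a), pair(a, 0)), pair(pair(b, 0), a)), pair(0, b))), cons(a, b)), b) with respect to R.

1. pair(pair(f(pair(b, b), pair(f(pair(pair(b, a), pair(a, 0)), pair(pair(b, 0), a)), pair(0, b))), cons(a, b)), b)  →  pair(pair(f(pair(pair(b, a), pair(a, 0)), pair(pair(b, 0), a)), cons(a, b)), b)   [R3 at 1.1]
2. pair(pair(f(pair(pair(b, a), pair(a, 0)), pair(pair(b, 0), a)), cons(a, b)), b)  →  pair(pair(pair(a, 0), cons(a, b)), b)   [R7 at 1.1]

pair(pair(pair(a, 0), cons(a, b)), b)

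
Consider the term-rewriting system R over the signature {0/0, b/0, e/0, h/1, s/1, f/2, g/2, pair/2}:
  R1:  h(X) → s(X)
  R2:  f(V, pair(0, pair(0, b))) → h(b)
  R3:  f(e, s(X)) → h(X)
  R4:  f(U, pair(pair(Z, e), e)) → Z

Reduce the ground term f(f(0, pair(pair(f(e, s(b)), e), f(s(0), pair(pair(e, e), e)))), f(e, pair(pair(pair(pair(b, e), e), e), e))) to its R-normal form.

b

1. f(f(0, pair(pair(f(e, s(b)), e), f(s(0), pair(pair(e, e), e)))), f(e, pair(pair(pair(pair(b, e), e), e), e)))  →  f(f(0, pair(pair(h(b), e), f(s(0), pair(pair(e, e), e)))), f(e, pair(pair(pair(pair(b, e), e), e), e)))   [R3 at 1.2.1.1]
2. f(f(0, pair(pair(h(b), e), f(s(0), pair(pair(e, e), e)))), f(e, pair(pair(pair(pair(b, e), e), e), e)))  →  f(f(0, pair(pair(s(b), e), f(s(0), pair(pair(e, e), e)))), f(e, pair(pair(pair(pair(b, e), e), e), e)))   [R1 at 1.2.1.1]
3. f(f(0, pair(pair(s(b), e), f(s(0), pair(pair(e, e), e)))), f(e, pair(pair(pair(pair(b, e), e), e), e)))  →  f(f(0, pair(pair(s(b), e), e)), f(e, pair(pair(pair(pair(b, e), e), e), e)))   [R4 at 1.2.2]
4. f(f(0, pair(pair(s(b), e), e)), f(e, pair(pair(pair(pair(b, e), e), e), e)))  →  f(s(b), f(e, pair(pair(pair(pair(b, e), e), e), e)))   [R4 at 1]
5. f(s(b), f(e, pair(pair(pair(pair(b, e), e), e), e)))  →  f(s(b), pair(pair(b, e), e))   [R4 at 2]
6. f(s(b), pair(pair(b, e), e))  →  b   [R4 at ε]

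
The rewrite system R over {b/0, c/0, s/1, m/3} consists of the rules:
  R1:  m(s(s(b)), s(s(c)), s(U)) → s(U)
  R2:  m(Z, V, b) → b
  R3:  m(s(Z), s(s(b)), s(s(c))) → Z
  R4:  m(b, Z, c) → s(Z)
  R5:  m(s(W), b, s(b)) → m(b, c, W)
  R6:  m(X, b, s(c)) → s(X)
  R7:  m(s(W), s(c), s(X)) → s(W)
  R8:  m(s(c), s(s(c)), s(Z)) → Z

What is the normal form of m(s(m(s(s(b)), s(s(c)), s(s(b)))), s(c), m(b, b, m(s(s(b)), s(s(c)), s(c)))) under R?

s(s(s(b)))

1. m(s(m(s(s(b)), s(s(c)), s(s(b)))), s(c), m(b, b, m(s(s(b)), s(s(c)), s(c))))  →  m(s(s(s(b))), s(c), m(b, b, m(s(s(b)), s(s(c)), s(c))))   [R1 at 1.1]
2. m(s(s(s(b))), s(c), m(b, b, m(s(s(b)), s(s(c)), s(c))))  →  m(s(s(s(b))), s(c), m(b, b, s(c)))   [R1 at 3.3]
3. m(s(s(s(b))), s(c), m(b, b, s(c)))  →  m(s(s(s(b))), s(c), s(b))   [R6 at 3]
4. m(s(s(s(b))), s(c), s(b))  →  s(s(s(b)))   [R7 at ε]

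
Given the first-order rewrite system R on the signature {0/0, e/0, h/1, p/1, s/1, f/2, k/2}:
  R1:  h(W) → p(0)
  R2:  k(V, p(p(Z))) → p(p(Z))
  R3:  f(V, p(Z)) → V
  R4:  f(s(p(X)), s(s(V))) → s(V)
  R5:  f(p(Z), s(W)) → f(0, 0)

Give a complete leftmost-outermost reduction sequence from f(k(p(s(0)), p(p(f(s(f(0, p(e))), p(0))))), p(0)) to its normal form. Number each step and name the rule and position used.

p(p(s(0)))

1. f(k(p(s(0)), p(p(f(s(f(0, p(e))), p(0))))), p(0))  →  k(p(s(0)), p(p(f(s(f(0, p(e))), p(0)))))   [R3 at ε]
2. k(p(s(0)), p(p(f(s(f(0, p(e))), p(0)))))  →  p(p(f(s(f(0, p(e))), p(0))))   [R2 at ε]
3. p(p(f(s(f(0, p(e))), p(0))))  →  p(p(s(f(0, p(e)))))   [R3 at 1.1]
4. p(p(s(f(0, p(e)))))  →  p(p(s(0)))   [R3 at 1.1.1]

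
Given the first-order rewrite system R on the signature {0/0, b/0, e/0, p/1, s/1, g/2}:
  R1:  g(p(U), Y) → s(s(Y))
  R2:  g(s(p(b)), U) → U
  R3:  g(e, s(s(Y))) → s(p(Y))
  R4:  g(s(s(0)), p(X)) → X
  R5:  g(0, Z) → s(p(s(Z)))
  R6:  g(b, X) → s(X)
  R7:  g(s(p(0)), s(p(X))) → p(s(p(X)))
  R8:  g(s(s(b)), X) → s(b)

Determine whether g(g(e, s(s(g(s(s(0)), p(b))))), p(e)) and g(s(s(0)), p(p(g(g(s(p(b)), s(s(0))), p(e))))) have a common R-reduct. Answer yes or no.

Reduce t₁ = g(g(e, s(s(g(s(s(0)), p(b))))), p(e)):
1. g(g(e, s(s(g(s(s(0)), p(b))))), p(e))  →  g(s(p(g(s(s(0)), p(b)))), p(e))   [R3 at 1]
2. g(s(p(g(s(s(0)), p(b)))), p(e))  →  g(s(p(b)), p(e))   [R4 at 1.1.1]
3. g(s(p(b)), p(e))  →  p(e)   [R2 at ε]

Reduce t₂ = g(s(s(0)), p(p(g(g(s(p(b)), s(s(0))), p(e))))):
1. g(s(s(0)), p(p(g(g(s(p(b)), s(s(0))), p(e)))))  →  p(g(g(s(p(b)), s(s(0))), p(e)))   [R4 at ε]
2. p(g(g(s(p(b)), s(s(0))), p(e)))  →  p(g(s(s(0)), p(e)))   [R2 at 1.1]
3. p(g(s(s(0)), p(e)))  →  p(e)   [R4 at 1]

yes — NF(t₁) = p(e), NF(t₂) = p(e)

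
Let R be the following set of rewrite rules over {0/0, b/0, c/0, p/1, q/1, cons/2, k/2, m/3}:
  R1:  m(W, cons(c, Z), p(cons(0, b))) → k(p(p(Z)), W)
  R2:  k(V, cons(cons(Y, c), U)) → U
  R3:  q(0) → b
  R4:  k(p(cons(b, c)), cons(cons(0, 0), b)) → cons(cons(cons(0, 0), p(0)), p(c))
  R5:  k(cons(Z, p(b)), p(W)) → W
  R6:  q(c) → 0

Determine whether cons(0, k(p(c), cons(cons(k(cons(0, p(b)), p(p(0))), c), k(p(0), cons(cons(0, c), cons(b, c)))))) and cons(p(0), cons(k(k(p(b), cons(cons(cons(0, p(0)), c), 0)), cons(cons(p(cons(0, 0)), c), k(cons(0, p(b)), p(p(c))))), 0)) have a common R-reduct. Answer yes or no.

Reduce t₁ = cons(0, k(p(c), cons(cons(k(cons(0, p(b)), p(p(0))), c), k(p(0), cons(cons(0, c), cons(b, c)))))):
1. cons(0, k(p(c), cons(cons(k(cons(0, p(b)), p(p(0))), c), k(p(0), cons(cons(0, c), cons(b, c))))))  →  cons(0, k(p(0), cons(cons(0, c), cons(b, c))))   [R2 at 2]
2. cons(0, k(p(0), cons(cons(0, c), cons(b, c))))  →  cons(0, cons(b, c))   [R2 at 2]

Reduce t₂ = cons(p(0), cons(k(k(p(b), cons(cons(cons(0, p(0)), c), 0)), cons(cons(p(cons(0, 0)), c), k(cons(0, p(b)), p(p(c))))), 0)):
1. cons(p(0), cons(k(k(p(b), cons(cons(cons(0, p(0)), c), 0)), cons(cons(p(cons(0, 0)), c), k(cons(0, p(b)), p(p(c))))), 0))  →  cons(p(0), cons(k(cons(0, p(b)), p(p(c))), 0))   [R2 at 2.1]
2. cons(p(0), cons(k(cons(0, p(b)), p(p(c))), 0))  →  cons(p(0), cons(p(c), 0))   [R5 at 2.1]

no — NF(t₁) = cons(0, cons(b, c)), NF(t₂) = cons(p(0), cons(p(c), 0))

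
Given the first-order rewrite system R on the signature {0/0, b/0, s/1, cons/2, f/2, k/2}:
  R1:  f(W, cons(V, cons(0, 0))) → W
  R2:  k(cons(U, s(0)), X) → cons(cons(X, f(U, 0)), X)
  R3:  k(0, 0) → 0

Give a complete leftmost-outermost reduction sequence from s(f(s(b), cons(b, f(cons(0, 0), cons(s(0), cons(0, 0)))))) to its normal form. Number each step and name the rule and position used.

s(s(b))

1. s(f(s(b), cons(b, f(cons(0, 0), cons(s(0), cons(0, 0))))))  →  s(f(s(b), cons(b, cons(0, 0))))   [R1 at 1.2.2]
2. s(f(s(b), cons(b, cons(0, 0))))  →  s(s(b))   [R1 at 1]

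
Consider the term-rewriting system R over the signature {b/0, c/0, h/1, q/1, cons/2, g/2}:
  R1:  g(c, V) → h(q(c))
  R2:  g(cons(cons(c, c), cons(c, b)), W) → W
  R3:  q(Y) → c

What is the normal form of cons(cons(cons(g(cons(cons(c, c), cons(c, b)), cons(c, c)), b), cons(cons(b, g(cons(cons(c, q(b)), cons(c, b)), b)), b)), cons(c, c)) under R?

1. cons(cons(cons(g(cons(cons(c, c), cons(c, b)), cons(c, c)), b), cons(cons(b, g(cons(cons(c, q(b)), cons(c, b)), b)), b)), cons(c, c))  →  cons(cons(cons(cons(c, c), b), cons(cons(b, g(cons(cons(c, q(b)), cons(c, b)), b)), b)), cons(c, c))   [R2 at 1.1.1]
2. cons(cons(cons(cons(c, c), b), cons(cons(b, g(cons(cons(c, q(b)), cons(c, b)), b)), b)), cons(c, c))  →  cons(cons(cons(cons(c, c), b), cons(cons(b, g(cons(cons(c, c), cons(c, b)), b)), b)), cons(c, c))   [R3 at 1.2.1.2.1.1.2]
3. cons(cons(cons(cons(c, c), b), cons(cons(b, g(cons(cons(c, c), cons(c, b)), b)), b)), cons(c, c))  →  cons(cons(cons(cons(c, c), b), cons(cons(b, b), b)), cons(c, c))   [R2 at 1.2.1.2]

cons(cons(cons(cons(c, c), b), cons(cons(b, b), b)), cons(c, c))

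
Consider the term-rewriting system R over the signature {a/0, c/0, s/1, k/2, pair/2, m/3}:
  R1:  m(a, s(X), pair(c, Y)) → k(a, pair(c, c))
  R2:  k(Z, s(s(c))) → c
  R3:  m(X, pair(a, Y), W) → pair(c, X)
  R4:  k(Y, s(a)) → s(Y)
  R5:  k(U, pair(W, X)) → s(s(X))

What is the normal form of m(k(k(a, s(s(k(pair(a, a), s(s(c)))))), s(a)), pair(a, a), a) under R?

pair(c, s(c))

1. m(k(k(a, s(s(k(pair(a, a), s(s(c)))))), s(a)), pair(a, a), a)  →  pair(c, k(k(a, s(s(k(pair(a, a), s(s(c)))))), s(a)))   [R3 at ε]
2. pair(c, k(k(a, s(s(k(pair(a, a), s(s(c)))))), s(a)))  →  pair(c, s(k(a, s(s(k(pair(a, a), s(s(c))))))))   [R4 at 2]
3. pair(c, s(k(a, s(s(k(pair(a, a), s(s(c))))))))  →  pair(c, s(k(a, s(s(c)))))   [R2 at 2.1.2.1.1]
4. pair(c, s(k(a, s(s(c)))))  →  pair(c, s(c))   [R2 at 2.1]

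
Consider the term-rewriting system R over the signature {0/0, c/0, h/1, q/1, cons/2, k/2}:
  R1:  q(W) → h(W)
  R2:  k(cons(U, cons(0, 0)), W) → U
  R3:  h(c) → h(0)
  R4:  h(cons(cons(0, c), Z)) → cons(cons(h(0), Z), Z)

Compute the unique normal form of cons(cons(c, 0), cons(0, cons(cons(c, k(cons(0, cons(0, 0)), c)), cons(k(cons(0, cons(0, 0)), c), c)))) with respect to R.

1. cons(cons(c, 0), cons(0, cons(cons(c, k(cons(0, cons(0, 0)), c)), cons(k(cons(0, cons(0, 0)), c), c))))  →  cons(cons(c, 0), cons(0, cons(cons(c, 0), cons(k(cons(0, cons(0, 0)), c), c))))   [R2 at 2.2.1.2]
2. cons(cons(c, 0), cons(0, cons(cons(c, 0), cons(k(cons(0, cons(0, 0)), c), c))))  →  cons(cons(c, 0), cons(0, cons(cons(c, 0), cons(0, c))))   [R2 at 2.2.2.1]

cons(cons(c, 0), cons(0, cons(cons(c, 0), cons(0, c))))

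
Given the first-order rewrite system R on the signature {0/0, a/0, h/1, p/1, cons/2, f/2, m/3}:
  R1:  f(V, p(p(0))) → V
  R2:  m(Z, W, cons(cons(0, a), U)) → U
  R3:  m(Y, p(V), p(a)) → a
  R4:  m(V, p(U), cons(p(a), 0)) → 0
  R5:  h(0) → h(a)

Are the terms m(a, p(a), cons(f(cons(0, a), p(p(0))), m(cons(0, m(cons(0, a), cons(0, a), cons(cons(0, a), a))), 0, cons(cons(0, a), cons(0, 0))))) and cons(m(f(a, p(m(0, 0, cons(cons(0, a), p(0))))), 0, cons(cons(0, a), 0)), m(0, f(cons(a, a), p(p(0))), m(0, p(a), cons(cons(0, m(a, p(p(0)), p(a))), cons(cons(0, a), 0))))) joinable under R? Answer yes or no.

yes — NF(t₁) = cons(0, 0), NF(t₂) = cons(0, 0)

Reduce t₁ = m(a, p(a), cons(f(cons(0, a), p(p(0))), m(cons(0, m(cons(0, a), cons(0, a), cons(cons(0, a), a))), 0, cons(cons(0, a), cons(0, 0))))):
1. m(a, p(a), cons(f(cons(0, a), p(p(0))), m(cons(0, m(cons(0, a), cons(0, a), cons(cons(0, a), a))), 0, cons(cons(0, a), cons(0, 0)))))  →  m(a, p(a), cons(cons(0, a), m(cons(0, m(cons(0, a), cons(0, a), cons(cons(0, a), a))), 0, cons(cons(0, a), cons(0, 0)))))   [R1 at 3.1]
2. m(a, p(a), cons(cons(0, a), m(cons(0, m(cons(0, a), cons(0, a), cons(cons(0, a), a))), 0, cons(cons(0, a), cons(0, 0)))))  →  m(cons(0, m(cons(0, a), cons(0, a), cons(cons(0, a), a))), 0, cons(cons(0, a), cons(0, 0)))   [R2 at ε]
3. m(cons(0, m(cons(0, a), cons(0, a), cons(cons(0, a), a))), 0, cons(cons(0, a), cons(0, 0)))  →  cons(0, 0)   [R2 at ε]

Reduce t₂ = cons(m(f(a, p(m(0, 0, cons(cons(0, a), p(0))))), 0, cons(cons(0, a), 0)), m(0, f(cons(a, a), p(p(0))), m(0, p(a), cons(cons(0, m(a, p(p(0)), p(a))), cons(cons(0, a), 0))))):
1. cons(m(f(a, p(m(0, 0, cons(cons(0, a), p(0))))), 0, cons(cons(0, a), 0)), m(0, f(cons(a, a), p(p(0))), m(0, p(a), cons(cons(0, m(a, p(p(0)), p(a))), cons(cons(0, a), 0)))))  →  cons(0, m(0, f(cons(a, a), p(p(0))), m(0, p(a), cons(cons(0, m(a, p(p(0)), p(a))), cons(cons(0, a), 0)))))   [R2 at 1]
2. cons(0, m(0, f(cons(a, a), p(p(0))), m(0, p(a), cons(cons(0, m(a, p(p(0)), p(a))), cons(cons(0, a), 0)))))  →  cons(0, m(0, cons(a, a), m(0, p(a), cons(cons(0, m(a, p(p(0)), p(a))), cons(cons(0, a), 0)))))   [R1 at 2.2]
3. cons(0, m(0, cons(a, a), m(0, p(a), cons(cons(0, m(a, p(p(0)), p(a))), cons(cons(0, a), 0)))))  →  cons(0, m(0, cons(a, a), m(0, p(a), cons(cons(0, a), cons(cons(0, a), 0)))))   [R3 at 2.3.3.1.2]
4. cons(0, m(0, cons(a, a), m(0, p(a), cons(cons(0, a), cons(cons(0, a), 0)))))  →  cons(0, m(0, cons(a, a), cons(cons(0, a), 0)))   [R2 at 2.3]
5. cons(0, m(0, cons(a, a), cons(cons(0, a), 0)))  →  cons(0, 0)   [R2 at 2]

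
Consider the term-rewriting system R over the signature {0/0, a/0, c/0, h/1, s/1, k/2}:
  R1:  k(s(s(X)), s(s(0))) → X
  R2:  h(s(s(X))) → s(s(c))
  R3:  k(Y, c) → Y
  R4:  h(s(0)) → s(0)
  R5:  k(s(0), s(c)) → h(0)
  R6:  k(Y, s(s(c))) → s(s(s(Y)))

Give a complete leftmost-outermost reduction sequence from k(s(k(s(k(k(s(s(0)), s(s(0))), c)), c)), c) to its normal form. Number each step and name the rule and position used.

s(s(0))

1. k(s(k(s(k(k(s(s(0)), s(s(0))), c)), c)), c)  →  s(k(s(k(k(s(s(0)), s(s(0))), c)), c))   [R3 at ε]
2. s(k(s(k(k(s(s(0)), s(s(0))), c)), c))  →  s(s(k(k(s(s(0)), s(s(0))), c)))   [R3 at 1]
3. s(s(k(k(s(s(0)), s(s(0))), c)))  →  s(s(k(s(s(0)), s(s(0)))))   [R3 at 1.1]
4. s(s(k(s(s(0)), s(s(0)))))  →  s(s(0))   [R1 at 1.1]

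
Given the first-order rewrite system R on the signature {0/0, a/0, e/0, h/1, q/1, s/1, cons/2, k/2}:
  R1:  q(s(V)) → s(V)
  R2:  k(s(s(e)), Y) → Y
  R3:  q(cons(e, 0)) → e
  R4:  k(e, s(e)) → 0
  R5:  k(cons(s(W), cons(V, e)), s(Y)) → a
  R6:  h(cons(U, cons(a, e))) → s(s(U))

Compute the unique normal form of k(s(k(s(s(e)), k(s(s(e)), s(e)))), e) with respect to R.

e

1. k(s(k(s(s(e)), k(s(s(e)), s(e)))), e)  →  k(s(k(s(s(e)), s(e))), e)   [R2 at 1.1]
2. k(s(k(s(s(e)), s(e))), e)  →  k(s(s(e)), e)   [R2 at 1.1]
3. k(s(s(e)), e)  →  e   [R2 at ε]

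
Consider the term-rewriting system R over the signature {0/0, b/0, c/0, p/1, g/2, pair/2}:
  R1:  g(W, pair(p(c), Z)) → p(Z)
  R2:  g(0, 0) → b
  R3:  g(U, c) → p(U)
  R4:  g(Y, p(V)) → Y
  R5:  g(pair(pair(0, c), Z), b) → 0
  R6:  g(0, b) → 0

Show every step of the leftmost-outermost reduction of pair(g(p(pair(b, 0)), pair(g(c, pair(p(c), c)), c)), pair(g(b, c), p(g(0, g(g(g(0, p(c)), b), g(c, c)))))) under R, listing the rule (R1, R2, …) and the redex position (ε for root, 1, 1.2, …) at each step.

1. pair(g(p(pair(b, 0)), pair(g(c, pair(p(c), c)), c)), pair(g(b, c), p(g(0, g(g(g(0, p(c)), b), g(c, c))))))  →  pair(g(p(pair(b, 0)), pair(p(c), c)), pair(g(b, c), p(g(0, g(g(g(0, p(c)), b), g(c, c))))))   [R1 at 1.2.1]
2. pair(g(p(pair(b, 0)), pair(p(c), c)), pair(g(b, c), p(g(0, g(g(g(0, p(c)), b), g(c, c))))))  →  pair(p(c), pair(g(b, c), p(g(0, g(g(g(0, p(c)), b), g(c, c))))))   [R1 at 1]
3. pair(p(c), pair(g(b, c), p(g(0, g(g(g(0, p(c)), b), g(c, c))))))  →  pair(p(c), pair(p(b), p(g(0, g(g(g(0, p(c)), b), g(c, c))))))   [R3 at 2.1]
4. pair(p(c), pair(p(b), p(g(0, g(g(g(0, p(c)), b), g(c, c))))))  →  pair(p(c), pair(p(b), p(g(0, g(g(0, b), g(c, c))))))   [R4 at 2.2.1.2.1.1]
5. pair(p(c), pair(p(b), p(g(0, g(g(0, b), g(c, c))))))  →  pair(p(c), pair(p(b), p(g(0, g(0, g(c, c))))))   [R6 at 2.2.1.2.1]
6. pair(p(c), pair(p(b), p(g(0, g(0, g(c, c))))))  →  pair(p(c), pair(p(b), p(g(0, g(0, p(c))))))   [R3 at 2.2.1.2.2]
7. pair(p(c), pair(p(b), p(g(0, g(0, p(c))))))  →  pair(p(c), pair(p(b), p(g(0, 0))))   [R4 at 2.2.1.2]
8. pair(p(c), pair(p(b), p(g(0, 0))))  →  pair(p(c), pair(p(b), p(b)))   [R2 at 2.2.1]

pair(p(c), pair(p(b), p(b)))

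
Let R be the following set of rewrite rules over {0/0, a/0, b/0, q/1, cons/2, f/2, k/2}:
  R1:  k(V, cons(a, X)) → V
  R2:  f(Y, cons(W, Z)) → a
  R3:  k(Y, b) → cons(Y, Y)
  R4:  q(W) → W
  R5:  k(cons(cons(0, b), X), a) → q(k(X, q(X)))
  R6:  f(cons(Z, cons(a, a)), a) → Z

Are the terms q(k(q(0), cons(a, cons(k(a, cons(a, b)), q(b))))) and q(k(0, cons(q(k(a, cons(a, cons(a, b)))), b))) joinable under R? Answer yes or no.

yes — NF(t₁) = 0, NF(t₂) = 0

Reduce t₁ = q(k(q(0), cons(a, cons(k(a, cons(a, b)), q(b))))):
1. q(k(q(0), cons(a, cons(k(a, cons(a, b)), q(b)))))  →  k(q(0), cons(a, cons(k(a, cons(a, b)), q(b))))   [R4 at ε]
2. k(q(0), cons(a, cons(k(a, cons(a, b)), q(b))))  →  q(0)   [R1 at ε]
3. q(0)  →  0   [R4 at ε]

Reduce t₂ = q(k(0, cons(q(k(a, cons(a, cons(a, b)))), b))):
1. q(k(0, cons(q(k(a, cons(a, cons(a, b)))), b)))  →  k(0, cons(q(k(a, cons(a, cons(a, b)))), b))   [R4 at ε]
2. k(0, cons(q(k(a, cons(a, cons(a, b)))), b))  →  k(0, cons(k(a, cons(a, cons(a, b))), b))   [R4 at 2.1]
3. k(0, cons(k(a, cons(a, cons(a, b))), b))  →  k(0, cons(a, b))   [R1 at 2.1]
4. k(0, cons(a, b))  →  0   [R1 at ε]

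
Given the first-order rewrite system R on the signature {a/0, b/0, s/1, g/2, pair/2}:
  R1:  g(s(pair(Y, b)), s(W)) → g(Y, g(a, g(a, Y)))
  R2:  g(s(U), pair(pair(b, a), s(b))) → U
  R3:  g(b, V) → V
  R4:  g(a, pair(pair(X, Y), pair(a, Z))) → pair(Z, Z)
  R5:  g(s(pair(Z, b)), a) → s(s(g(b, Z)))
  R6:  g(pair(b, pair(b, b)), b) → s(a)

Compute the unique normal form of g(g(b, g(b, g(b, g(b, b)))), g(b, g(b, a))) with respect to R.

1. g(g(b, g(b, g(b, g(b, b)))), g(b, g(b, a)))  →  g(g(b, g(b, g(b, b))), g(b, g(b, a)))   [R3 at 1]
2. g(g(b, g(b, g(b, b))), g(b, g(b, a)))  →  g(g(b, g(b, b)), g(b, g(b, a)))   [R3 at 1]
3. g(g(b, g(b, b)), g(b, g(b, a)))  →  g(g(b, b), g(b, g(b, a)))   [R3 at 1]
4. g(g(b, b), g(b, g(b, a)))  →  g(b, g(b, g(b, a)))   [R3 at 1]
5. g(b, g(b, g(b, a)))  →  g(b, g(b, a))   [R3 at ε]
6. g(b, g(b, a))  →  g(b, a)   [R3 at ε]
7. g(b, a)  →  a   [R3 at ε]

a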